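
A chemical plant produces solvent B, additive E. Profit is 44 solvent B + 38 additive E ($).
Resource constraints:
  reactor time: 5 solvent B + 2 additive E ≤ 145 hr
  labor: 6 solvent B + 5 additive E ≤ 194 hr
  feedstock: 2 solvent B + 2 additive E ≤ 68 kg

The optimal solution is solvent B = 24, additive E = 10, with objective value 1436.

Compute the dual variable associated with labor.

6

Check each constraint at x*: reactor time 140/145 (slack 5); labor 194/194 (tight); feedstock 68/68 (tight).
By complementary slackness, y = 0 for the non-binding constraint.
Dual feasibility on the basic columns requires 6·y_labor + 2·y_feedstock = 44, 5·y_labor + 2·y_feedstock = 38.
→ y_labor = 6 and y_feedstock = 4.
Shadow price of labor = 6.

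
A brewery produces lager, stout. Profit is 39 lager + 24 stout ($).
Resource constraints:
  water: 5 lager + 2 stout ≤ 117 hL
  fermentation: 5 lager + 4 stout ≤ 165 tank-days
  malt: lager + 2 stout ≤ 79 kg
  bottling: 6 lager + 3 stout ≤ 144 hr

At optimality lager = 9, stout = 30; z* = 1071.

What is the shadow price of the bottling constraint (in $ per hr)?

4

At the optimum: water uses 105 of 117 (slack = 12); fermentation uses 165 of 165 (binding); malt uses 69 of 79 (slack = 10); bottling uses 144 of 144 (binding).
Since water, malt are not tight, their duals are 0.
The binding rows give the dual system: 5·y_fermentation + 6·y_bottling = 39 and 4·y_fermentation + 3·y_bottling = 24.
This yields shadow prices y_fermentation = 3, y_bottling = 4.
Shadow price of bottling = 4.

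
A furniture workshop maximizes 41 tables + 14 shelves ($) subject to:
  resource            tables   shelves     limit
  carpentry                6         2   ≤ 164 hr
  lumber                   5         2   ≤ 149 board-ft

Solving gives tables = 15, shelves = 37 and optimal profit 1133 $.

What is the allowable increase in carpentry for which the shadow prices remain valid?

Binding constraints: carpentry, lumber. The basis is B = [[6,2],[5,2]] with det 2.
Per unit increase in carpentry, x* moves by d = (1, -2.5).
The basis stays optimal until shelves reaches 0; allowable increase = 14.8 hr.

14.8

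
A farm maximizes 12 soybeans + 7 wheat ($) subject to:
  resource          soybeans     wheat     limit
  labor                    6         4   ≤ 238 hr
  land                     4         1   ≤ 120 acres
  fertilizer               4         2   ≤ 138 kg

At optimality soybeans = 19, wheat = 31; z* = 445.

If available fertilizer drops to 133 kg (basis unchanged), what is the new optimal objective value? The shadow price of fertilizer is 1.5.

Δb = -5, so new z* = 445 + (1.5)·(-5) = 445 − 7.5 = 437.5.

437.5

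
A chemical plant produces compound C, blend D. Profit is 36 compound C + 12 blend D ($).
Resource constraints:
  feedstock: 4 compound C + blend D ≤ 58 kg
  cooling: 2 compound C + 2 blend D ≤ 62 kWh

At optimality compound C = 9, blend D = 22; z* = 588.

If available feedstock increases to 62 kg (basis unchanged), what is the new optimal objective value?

At the optimum: feedstock uses 58 of 58 (binding); cooling uses 62 of 62 (binding).
From A_Bᵀ y = c: 4·y_feedstock + 2·y_cooling = 36; 1·y_feedstock + 2·y_cooling = 12.
Solving: y_feedstock = 8, y_cooling = 2.
Δz = y_feedstock·Δb = 8 × (4) = 32, so new z* = 588 + 32 = 620.

620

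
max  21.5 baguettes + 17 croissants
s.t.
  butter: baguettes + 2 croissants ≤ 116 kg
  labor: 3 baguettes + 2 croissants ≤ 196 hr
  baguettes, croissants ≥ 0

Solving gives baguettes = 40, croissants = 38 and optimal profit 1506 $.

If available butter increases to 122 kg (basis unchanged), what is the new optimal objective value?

Both butter and labor are binding at x*.
Dual feasibility on the basic columns requires 1·y_butter + 3·y_labor = 21.5, 2·y_butter + 2·y_labor = 17.
→ y_butter = 2 and y_labor = 6.5.
Δz = y_butter·Δb = 2 × (6) = 12, so new z* = 1506 + 12 = 1518.

1518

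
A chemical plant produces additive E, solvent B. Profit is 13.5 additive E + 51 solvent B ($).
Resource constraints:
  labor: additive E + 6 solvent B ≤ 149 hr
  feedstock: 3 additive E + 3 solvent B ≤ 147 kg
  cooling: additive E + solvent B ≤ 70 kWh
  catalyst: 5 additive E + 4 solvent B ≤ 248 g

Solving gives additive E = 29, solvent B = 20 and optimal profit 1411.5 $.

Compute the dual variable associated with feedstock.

Check each constraint at x*: labor 149/149 (tight); feedstock 147/147 (tight); cooling 49/70 (slack 21); catalyst 225/248 (slack 23).
Since cooling, catalyst are not tight, their duals are 0.
From A_Bᵀ y = c: 1·y_labor + 3·y_feedstock = 13.5; 6·y_labor + 3·y_feedstock = 51.
→ y_labor = 7.5 and y_feedstock = 2.
Shadow price of feedstock = 2.

2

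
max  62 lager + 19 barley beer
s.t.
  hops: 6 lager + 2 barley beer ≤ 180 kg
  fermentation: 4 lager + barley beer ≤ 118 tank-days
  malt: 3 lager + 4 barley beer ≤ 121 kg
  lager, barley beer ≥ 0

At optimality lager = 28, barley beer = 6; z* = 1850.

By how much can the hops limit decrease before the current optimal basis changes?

3

Binding constraints: hops, fermentation. The basis is B = [[6,2],[4,1]] with det -2.
Per unit decrease in hops, x* moves by d = (0.5, -2).
The basis stays optimal until barley beer reaches 0; allowable decrease = 3 kg.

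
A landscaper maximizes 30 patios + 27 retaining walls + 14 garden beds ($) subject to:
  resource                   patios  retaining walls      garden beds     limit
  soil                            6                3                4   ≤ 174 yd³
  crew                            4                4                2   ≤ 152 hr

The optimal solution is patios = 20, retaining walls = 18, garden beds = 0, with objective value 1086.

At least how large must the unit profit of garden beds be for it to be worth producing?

Check each constraint at x*: soil 174/174 (tight); crew 152/152 (tight).
Dual feasibility on the basic columns requires 6·y_soil + 4·y_crew = 30, 3·y_soil + 4·y_crew = 27.
→ y_soil = 1 and y_crew = 6.
garden beds enters the basis when its profit ≥ yᵀa₃ = 1·4 + 6·2 = 16.

16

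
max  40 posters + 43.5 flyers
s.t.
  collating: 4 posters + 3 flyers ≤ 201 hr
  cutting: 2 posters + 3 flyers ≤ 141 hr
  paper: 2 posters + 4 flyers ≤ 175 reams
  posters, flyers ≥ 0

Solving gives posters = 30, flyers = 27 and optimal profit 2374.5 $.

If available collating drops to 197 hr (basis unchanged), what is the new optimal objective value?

Binding: collating and cutting. Non-binding: paper (7 unused).
Since paper is not tight, its dual is 0.
The binding rows give the dual system: 4·y_collating + 2·y_cutting = 40 and 3·y_collating + 3·y_cutting = 43.5.
→ y_collating = 5.5 and y_cutting = 9.
Δz = y_collating·Δb = 5.5 × (-4) = -22, so new z* = 2374.5 − 22 = 2352.5.

2352.5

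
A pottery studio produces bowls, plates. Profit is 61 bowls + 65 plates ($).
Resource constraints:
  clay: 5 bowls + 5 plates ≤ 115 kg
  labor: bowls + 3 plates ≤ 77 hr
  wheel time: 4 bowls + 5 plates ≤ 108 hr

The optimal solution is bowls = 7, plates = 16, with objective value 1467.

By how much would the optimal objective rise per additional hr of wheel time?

4

Check each constraint at x*: clay 115/115 (tight); labor 55/77 (slack 22); wheel time 108/108 (tight).
By complementary slackness, y = 0 for the non-binding constraint.
From A_Bᵀ y = c: 5·y_clay + 4·y_wheel time = 61; 5·y_clay + 5·y_wheel time = 65.
→ y_clay = 9 and y_wheel time = 4.
Shadow price of wheel time = 4.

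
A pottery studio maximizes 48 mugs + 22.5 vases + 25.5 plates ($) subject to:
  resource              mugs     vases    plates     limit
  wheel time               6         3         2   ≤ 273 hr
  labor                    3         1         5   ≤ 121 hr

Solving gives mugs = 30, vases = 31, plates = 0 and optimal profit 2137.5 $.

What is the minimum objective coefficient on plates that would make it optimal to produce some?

28

Both wheel time and labor are binding at x*.
From A_Bᵀ y = c: 6·y_wheel time + 3·y_labor = 48; 3·y_wheel time + 1·y_labor = 22.5.
→ y_wheel time = 6.5 and y_labor = 3.
plates enters the basis when its profit ≥ yᵀa₃ = 6.5·2 + 3·5 = 28.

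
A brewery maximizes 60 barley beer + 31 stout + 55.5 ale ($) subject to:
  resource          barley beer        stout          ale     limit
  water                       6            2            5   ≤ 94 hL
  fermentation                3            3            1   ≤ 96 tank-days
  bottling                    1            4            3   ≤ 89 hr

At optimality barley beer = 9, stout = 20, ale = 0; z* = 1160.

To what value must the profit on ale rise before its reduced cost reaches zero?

56.5

At the optimum: water uses 94 of 94 (binding); fermentation uses 87 of 96 (slack = 9); bottling uses 89 of 89 (binding).
Slack constraints have shadow price 0 (complementary slackness).
Dual feasibility on the basic columns requires 6·y_water + 1·y_bottling = 60, 2·y_water + 4·y_bottling = 31.
→ y_water = 9.5 and y_bottling = 3.
ale enters the basis when its profit ≥ yᵀa₃ = 9.5·5 + 3·3 = 56.5.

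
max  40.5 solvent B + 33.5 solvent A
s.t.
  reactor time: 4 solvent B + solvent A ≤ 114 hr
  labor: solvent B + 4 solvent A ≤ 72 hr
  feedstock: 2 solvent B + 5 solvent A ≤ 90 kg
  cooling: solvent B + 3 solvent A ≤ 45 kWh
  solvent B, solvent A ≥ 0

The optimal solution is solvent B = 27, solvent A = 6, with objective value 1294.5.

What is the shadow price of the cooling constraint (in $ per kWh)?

At the optimum: reactor time uses 114 of 114 (binding); labor uses 51 of 72 (slack = 21); feedstock uses 84 of 90 (slack = 6); cooling uses 45 of 45 (binding).
Since labor, feedstock are not tight, their duals are 0.
Dual feasibility on the basic columns requires 4·y_reactor time + 1·y_cooling = 40.5, 1·y_reactor time + 3·y_cooling = 33.5.
→ y_reactor time = 8 and y_cooling = 8.5.
Shadow price of cooling = 8.5.

8.5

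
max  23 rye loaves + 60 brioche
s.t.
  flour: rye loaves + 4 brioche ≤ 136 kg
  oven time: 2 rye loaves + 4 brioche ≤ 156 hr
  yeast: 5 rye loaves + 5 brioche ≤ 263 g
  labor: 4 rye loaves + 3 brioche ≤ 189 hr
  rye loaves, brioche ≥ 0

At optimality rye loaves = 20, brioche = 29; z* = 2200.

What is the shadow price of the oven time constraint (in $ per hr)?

At the optimum: flour uses 136 of 136 (binding); oven time uses 156 of 156 (binding); yeast uses 245 of 263 (slack = 18); labor uses 167 of 189 (slack = 22).
Since yeast, labor are not tight, their duals are 0.
The binding rows give the dual system: 1·y_flour + 2·y_oven time = 23 and 4·y_flour + 4·y_oven time = 60.
→ y_flour = 7 and y_oven time = 8.
Shadow price of oven time = 8.

8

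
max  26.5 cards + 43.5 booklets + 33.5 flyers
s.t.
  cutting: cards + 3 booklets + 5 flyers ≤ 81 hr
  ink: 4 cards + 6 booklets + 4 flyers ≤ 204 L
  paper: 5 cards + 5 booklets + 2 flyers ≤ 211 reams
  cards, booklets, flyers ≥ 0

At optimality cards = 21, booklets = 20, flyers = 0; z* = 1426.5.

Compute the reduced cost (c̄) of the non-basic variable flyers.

-3

Binding: cutting and ink. Non-binding: paper (6 unused).
Slack constraints have shadow price 0 (complementary slackness).
Dual feasibility on the basic columns requires 1·y_cutting + 4·y_ink = 26.5, 3·y_cutting + 6·y_ink = 43.5.
→ y_cutting = 2.5 and y_ink = 6.
Reduced cost of flyers: c₃ − yᵀa₃ = 33.5 − (2.5·5 + 6·4) = 33.5 − 36.5 = -3.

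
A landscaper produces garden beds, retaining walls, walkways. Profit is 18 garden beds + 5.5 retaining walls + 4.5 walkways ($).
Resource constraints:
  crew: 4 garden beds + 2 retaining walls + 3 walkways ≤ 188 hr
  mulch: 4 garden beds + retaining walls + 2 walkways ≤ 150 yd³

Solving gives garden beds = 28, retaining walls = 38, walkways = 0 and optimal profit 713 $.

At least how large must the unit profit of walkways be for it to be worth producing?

Check each constraint at x*: crew 188/188 (tight); mulch 150/150 (tight).
From A_Bᵀ y = c: 4·y_crew + 4·y_mulch = 18; 2·y_crew + 1·y_mulch = 5.5.
Solving: y_crew = 1, y_mulch = 3.5.
walkways enters the basis when its profit ≥ yᵀa₃ = 1·3 + 3.5·2 = 10.

10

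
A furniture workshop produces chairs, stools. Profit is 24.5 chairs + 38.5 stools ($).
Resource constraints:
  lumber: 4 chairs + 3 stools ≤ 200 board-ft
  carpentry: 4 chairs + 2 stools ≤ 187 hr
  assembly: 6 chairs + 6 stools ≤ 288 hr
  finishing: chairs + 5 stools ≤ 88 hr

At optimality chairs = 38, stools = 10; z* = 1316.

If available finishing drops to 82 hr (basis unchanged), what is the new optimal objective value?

Check each constraint at x*: lumber 182/200 (slack 18); carpentry 172/187 (slack 15); assembly 288/288 (tight); finishing 88/88 (tight).
Slack constraints have shadow price 0 (complementary slackness).
The binding rows give the dual system: 6·y_assembly + 1·y_finishing = 24.5 and 6·y_assembly + 5·y_finishing = 38.5.
This yields shadow prices y_assembly = 3.5, y_finishing = 3.5.
Δz = y_finishing·Δb = 3.5 × (-6) = -21, so new z* = 1316 − 21 = 1295.

1295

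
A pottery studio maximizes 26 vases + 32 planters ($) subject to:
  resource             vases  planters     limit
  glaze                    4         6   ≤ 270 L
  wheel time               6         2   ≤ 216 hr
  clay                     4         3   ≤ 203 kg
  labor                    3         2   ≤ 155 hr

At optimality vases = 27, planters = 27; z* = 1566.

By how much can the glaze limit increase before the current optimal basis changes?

39.2

Binding constraints: glaze, wheel time. The basis is B = [[4,6],[6,2]] with det -28.
Per unit increase in glaze, x* moves by d = (-0.0714, 0.2143).
The basis stays optimal until clay becomes binding; allowable increase = 39.2 L.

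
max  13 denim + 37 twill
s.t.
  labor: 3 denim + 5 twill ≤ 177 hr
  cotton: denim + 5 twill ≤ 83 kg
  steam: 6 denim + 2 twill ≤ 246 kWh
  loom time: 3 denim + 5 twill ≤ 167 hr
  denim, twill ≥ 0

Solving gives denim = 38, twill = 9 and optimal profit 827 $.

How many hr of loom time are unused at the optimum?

8

loom time used = 3·38 + 5·9 = 159; slack = 167 − 159 = 8.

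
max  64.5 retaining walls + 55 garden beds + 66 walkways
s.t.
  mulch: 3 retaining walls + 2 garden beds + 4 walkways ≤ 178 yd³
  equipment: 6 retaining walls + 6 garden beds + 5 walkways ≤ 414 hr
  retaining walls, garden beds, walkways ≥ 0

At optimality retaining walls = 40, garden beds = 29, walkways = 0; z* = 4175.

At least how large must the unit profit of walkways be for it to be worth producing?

Both mulch and equipment are binding at x*.
The binding rows give the dual system: 3·y_mulch + 6·y_equipment = 64.5 and 2·y_mulch + 6·y_equipment = 55.
Solving: y_mulch = 9.5, y_equipment = 6.
walkways enters the basis when its profit ≥ yᵀa₃ = 9.5·4 + 6·5 = 68.

68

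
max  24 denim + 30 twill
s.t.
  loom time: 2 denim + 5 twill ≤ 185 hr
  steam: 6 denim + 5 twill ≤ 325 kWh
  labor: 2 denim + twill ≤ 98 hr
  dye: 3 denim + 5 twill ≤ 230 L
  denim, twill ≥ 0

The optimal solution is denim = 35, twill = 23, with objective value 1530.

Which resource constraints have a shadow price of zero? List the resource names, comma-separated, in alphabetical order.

loom time: 185/185 (binding)
steam: 325/325 (binding)
labor: 93/98 (slack 5)
dye: 220/230 (slack 10)
By complementary slackness, a constraint with positive slack has shadow price 0 → dye, labor.

dye, labor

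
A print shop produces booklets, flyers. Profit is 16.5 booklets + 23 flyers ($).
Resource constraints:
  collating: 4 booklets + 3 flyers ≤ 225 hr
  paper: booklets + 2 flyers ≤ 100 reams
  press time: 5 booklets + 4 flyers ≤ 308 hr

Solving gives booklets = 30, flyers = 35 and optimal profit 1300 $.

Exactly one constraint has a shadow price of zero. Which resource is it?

collating: 225/225 (binding)
paper: 100/100 (binding)
press time: 290/308 (slack 18)
By complementary slackness, a constraint with positive slack has shadow price 0 → press time.

press time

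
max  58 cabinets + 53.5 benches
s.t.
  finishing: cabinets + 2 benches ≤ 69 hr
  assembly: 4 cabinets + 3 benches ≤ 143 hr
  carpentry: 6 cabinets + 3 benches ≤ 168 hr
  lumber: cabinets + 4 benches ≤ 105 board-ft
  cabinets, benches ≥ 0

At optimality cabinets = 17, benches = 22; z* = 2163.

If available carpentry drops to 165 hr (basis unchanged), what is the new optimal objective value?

Check each constraint at x*: finishing 61/69 (slack 8); assembly 134/143 (slack 9); carpentry 168/168 (tight); lumber 105/105 (tight).
By complementary slackness, y = 0 for the non-binding constraints.
From A_Bᵀ y = c: 6·y_carpentry + 1·y_lumber = 58; 3·y_carpentry + 4·y_lumber = 53.5.
This yields shadow prices y_carpentry = 8.5, y_lumber = 7.
Δz = y_carpentry·Δb = 8.5 × (-3) = -25.5, so new z* = 2163 − 25.5 = 2137.5.

2137.5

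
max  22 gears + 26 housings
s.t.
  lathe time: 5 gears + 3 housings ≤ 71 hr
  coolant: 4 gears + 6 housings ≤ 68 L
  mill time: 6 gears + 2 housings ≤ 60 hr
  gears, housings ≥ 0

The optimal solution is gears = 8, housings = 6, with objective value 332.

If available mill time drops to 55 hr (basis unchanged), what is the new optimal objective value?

327

Binding: coolant and mill time. Non-binding: lathe time (13 unused).
By complementary slackness, y = 0 for the non-binding constraint.
From A_Bᵀ y = c: 4·y_coolant + 6·y_mill time = 22; 6·y_coolant + 2·y_mill time = 26.
This yields shadow prices y_coolant = 4, y_mill time = 1.
Δz = y_mill time·Δb = 1 × (-5) = -5, so new z* = 332 − 5 = 327.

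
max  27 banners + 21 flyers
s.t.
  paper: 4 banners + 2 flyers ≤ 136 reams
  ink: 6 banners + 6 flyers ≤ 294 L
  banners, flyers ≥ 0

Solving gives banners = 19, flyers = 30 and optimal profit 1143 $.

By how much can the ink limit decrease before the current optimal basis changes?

Binding constraints: paper, ink. The basis is B = [[4,2],[6,6]] with det 12.
Per unit decrease in ink, x* moves by d = (0.1667, -0.3333).
The basis stays optimal until flyers reaches 0; allowable decrease = 90 L.

90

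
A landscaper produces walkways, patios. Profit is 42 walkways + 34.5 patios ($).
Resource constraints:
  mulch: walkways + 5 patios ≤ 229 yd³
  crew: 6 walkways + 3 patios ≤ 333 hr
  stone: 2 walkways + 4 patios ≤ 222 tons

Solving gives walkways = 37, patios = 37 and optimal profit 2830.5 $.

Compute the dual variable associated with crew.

At the optimum: mulch uses 222 of 229 (slack = 7); crew uses 333 of 333 (binding); stone uses 222 of 222 (binding).
Since mulch is not tight, its dual is 0.
The binding rows give the dual system: 6·y_crew + 2·y_stone = 42 and 3·y_crew + 4·y_stone = 34.5.
This yields shadow prices y_crew = 5.5, y_stone = 4.5.
Shadow price of crew = 5.5.

5.5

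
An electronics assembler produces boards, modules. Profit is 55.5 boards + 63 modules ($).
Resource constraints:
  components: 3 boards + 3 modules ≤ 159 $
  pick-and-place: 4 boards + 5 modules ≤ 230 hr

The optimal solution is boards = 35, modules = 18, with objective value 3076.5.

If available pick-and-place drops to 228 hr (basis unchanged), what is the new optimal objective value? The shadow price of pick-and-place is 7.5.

3061.5

Δb = -2, so new z* = 3076.5 + (7.5)·(-2) = 3076.5 − 15 = 3061.5.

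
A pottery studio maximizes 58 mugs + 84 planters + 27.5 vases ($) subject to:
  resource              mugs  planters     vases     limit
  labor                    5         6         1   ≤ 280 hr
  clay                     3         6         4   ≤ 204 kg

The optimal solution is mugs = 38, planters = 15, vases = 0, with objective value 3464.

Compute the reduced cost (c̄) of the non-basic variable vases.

-4.5

At the optimum: labor uses 280 of 280 (binding); clay uses 204 of 204 (binding).
Dual feasibility on the basic columns requires 5·y_labor + 3·y_clay = 58, 6·y_labor + 6·y_clay = 84.
Solving: y_labor = 8, y_clay = 6.
Reduced cost of vases: c₃ − yᵀa₃ = 27.5 − (8·1 + 6·4) = 27.5 − 32 = -4.5.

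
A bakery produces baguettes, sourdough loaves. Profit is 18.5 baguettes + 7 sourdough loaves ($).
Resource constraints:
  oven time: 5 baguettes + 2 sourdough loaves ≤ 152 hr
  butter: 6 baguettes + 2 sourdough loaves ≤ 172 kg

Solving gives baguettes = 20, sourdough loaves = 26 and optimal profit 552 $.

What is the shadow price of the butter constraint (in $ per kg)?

1

Both oven time and butter are binding at x*.
From A_Bᵀ y = c: 5·y_oven time + 6·y_butter = 18.5; 2·y_oven time + 2·y_butter = 7.
This yields shadow prices y_oven time = 2.5, y_butter = 1.
Shadow price of butter = 1.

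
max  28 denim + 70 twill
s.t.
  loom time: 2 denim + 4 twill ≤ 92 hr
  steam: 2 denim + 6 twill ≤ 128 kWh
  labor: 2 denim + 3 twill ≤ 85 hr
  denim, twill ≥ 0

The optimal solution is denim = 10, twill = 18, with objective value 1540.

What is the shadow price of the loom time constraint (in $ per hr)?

Check each constraint at x*: loom time 92/92 (tight); steam 128/128 (tight); labor 74/85 (slack 11).
Slack constraints have shadow price 0 (complementary slackness).
From A_Bᵀ y = c: 2·y_loom time + 2·y_steam = 28; 4·y_loom time + 6·y_steam = 70.
This yields shadow prices y_loom time = 7, y_steam = 7.
Shadow price of loom time = 7.

7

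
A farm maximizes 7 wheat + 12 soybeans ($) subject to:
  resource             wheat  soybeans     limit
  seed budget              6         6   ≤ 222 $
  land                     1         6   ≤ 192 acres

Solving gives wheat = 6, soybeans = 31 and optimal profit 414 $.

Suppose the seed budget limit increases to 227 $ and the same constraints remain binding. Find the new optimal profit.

Both seed budget and land are binding at x*.
From A_Bᵀ y = c: 6·y_seed budget + 1·y_land = 7; 6·y_seed budget + 6·y_land = 12.
→ y_seed budget = 1 and y_land = 1.
Δz = y_seed budget·Δb = 1 × (5) = 5, so new z* = 414 + 5 = 419.

419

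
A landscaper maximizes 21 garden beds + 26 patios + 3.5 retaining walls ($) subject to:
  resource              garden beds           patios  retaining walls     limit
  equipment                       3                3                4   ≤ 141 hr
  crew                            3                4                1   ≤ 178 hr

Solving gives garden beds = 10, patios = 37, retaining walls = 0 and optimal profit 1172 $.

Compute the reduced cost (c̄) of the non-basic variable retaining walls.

Both equipment and crew are binding at x*.
Dual feasibility on the basic columns requires 3·y_equipment + 3·y_crew = 21, 3·y_equipment + 4·y_crew = 26.
This yields shadow prices y_equipment = 2, y_crew = 5.
Reduced cost of retaining walls: c₃ − yᵀa₃ = 3.5 − (2·4 + 5·1) = 3.5 − 13 = -9.5.

-9.5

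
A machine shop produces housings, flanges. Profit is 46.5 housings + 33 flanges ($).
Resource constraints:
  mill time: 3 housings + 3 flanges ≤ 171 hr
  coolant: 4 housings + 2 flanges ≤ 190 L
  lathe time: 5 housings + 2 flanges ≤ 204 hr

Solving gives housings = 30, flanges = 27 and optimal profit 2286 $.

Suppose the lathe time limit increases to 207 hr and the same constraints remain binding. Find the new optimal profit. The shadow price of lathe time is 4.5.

Δb = 3, so new z* = 2286 + (4.5)·(3) = 2286 + 13.5 = 2299.5.

2299.5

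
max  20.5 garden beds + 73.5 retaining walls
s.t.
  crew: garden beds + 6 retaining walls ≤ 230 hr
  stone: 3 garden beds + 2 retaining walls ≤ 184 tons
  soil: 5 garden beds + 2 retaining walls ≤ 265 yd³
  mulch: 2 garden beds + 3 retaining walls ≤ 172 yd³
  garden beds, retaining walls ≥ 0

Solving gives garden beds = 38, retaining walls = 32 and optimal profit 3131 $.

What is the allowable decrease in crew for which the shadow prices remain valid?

Binding constraints: crew, mulch. The basis is B = [[1,6],[2,3]] with det -9.
Per unit decrease in crew, x* moves by d = (0.3333, -0.2222).
The basis stays optimal until soil becomes binding; allowable decrease = 9 hr.

9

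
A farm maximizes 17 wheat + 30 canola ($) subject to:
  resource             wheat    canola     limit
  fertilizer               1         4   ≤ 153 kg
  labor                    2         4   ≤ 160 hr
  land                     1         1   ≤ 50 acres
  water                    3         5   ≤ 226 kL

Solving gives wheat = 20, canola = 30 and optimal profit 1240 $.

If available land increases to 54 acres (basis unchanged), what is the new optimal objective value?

1256

Check each constraint at x*: fertilizer 140/153 (slack 13); labor 160/160 (tight); land 50/50 (tight); water 210/226 (slack 16).
Since fertilizer, water are not tight, their duals are 0.
From A_Bᵀ y = c: 2·y_labor + 1·y_land = 17; 4·y_labor + 1·y_land = 30.
This yields shadow prices y_labor = 6.5, y_land = 4.
Δz = y_land·Δb = 4 × (4) = 16, so new z* = 1240 + 16 = 1256.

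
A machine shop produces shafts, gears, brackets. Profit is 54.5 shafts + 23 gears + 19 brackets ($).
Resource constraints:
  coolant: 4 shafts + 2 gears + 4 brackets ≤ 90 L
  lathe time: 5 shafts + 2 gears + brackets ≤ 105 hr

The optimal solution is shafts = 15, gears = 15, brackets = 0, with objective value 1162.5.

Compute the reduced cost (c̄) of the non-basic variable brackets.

Check each constraint at x*: coolant 90/90 (tight); lathe time 105/105 (tight).
Dual feasibility on the basic columns requires 4·y_coolant + 5·y_lathe time = 54.5, 2·y_coolant + 2·y_lathe time = 23.
This yields shadow prices y_coolant = 3, y_lathe time = 8.5.
Reduced cost of brackets: c₃ − yᵀa₃ = 19 − (3·4 + 8.5·1) = 19 − 20.5 = -1.5.

-1.5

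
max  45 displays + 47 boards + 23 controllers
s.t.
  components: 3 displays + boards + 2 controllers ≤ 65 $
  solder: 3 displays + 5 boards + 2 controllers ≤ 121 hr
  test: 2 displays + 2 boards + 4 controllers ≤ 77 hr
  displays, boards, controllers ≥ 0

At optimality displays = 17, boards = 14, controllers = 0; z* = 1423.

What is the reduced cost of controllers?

Binding: components and solder. Non-binding: test (15 unused).
Since test is not tight, its dual is 0.
The binding rows give the dual system: 3·y_components + 3·y_solder = 45 and 1·y_components + 5·y_solder = 47.
→ y_components = 7 and y_solder = 8.
Reduced cost of controllers: c₃ − yᵀa₃ = 23 − (7·2 + 8·2) = 23 − 30 = -7.

-7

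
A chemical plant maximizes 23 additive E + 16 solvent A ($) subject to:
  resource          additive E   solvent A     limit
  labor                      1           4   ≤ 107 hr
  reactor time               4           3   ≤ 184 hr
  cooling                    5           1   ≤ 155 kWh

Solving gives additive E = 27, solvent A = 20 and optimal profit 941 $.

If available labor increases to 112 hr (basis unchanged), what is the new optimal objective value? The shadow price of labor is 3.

956

Δb = 5, so new z* = 941 + (3)·(5) = 941 + 15 = 956.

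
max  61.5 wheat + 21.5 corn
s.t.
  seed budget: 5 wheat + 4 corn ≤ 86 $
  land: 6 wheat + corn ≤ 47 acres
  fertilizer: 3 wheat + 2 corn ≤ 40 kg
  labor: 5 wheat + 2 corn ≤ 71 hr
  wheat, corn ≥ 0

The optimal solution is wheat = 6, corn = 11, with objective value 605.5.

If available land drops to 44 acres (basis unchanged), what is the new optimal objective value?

At the optimum: seed budget uses 74 of 86 (slack = 12); land uses 47 of 47 (binding); fertilizer uses 40 of 40 (binding); labor uses 52 of 71 (slack = 19).
Slack constraints have shadow price 0 (complementary slackness).
From A_Bᵀ y = c: 6·y_land + 3·y_fertilizer = 61.5; 1·y_land + 2·y_fertilizer = 21.5.
This yields shadow prices y_land = 6.5, y_fertilizer = 7.5.
Δz = y_land·Δb = 6.5 × (-3) = -19.5, so new z* = 605.5 − 19.5 = 586.

586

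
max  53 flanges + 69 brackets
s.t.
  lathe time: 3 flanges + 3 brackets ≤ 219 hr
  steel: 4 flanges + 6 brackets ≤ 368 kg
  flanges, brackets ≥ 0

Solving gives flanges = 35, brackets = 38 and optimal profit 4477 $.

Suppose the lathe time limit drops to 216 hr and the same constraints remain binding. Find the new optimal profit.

4456

Both lathe time and steel are binding at x*.
The binding rows give the dual system: 3·y_lathe time + 4·y_steel = 53 and 3·y_lathe time + 6·y_steel = 69.
Solving: y_lathe time = 7, y_steel = 8.
Δz = y_lathe time·Δb = 7 × (-3) = -21, so new z* = 4477 − 21 = 4456.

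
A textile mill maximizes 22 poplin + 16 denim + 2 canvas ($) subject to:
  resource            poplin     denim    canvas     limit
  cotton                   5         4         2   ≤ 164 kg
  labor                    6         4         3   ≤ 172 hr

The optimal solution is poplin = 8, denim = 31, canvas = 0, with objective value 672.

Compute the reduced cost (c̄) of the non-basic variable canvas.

-8

At the optimum: cotton uses 164 of 164 (binding); labor uses 172 of 172 (binding).
From A_Bᵀ y = c: 5·y_cotton + 6·y_labor = 22; 4·y_cotton + 4·y_labor = 16.
→ y_cotton = 2 and y_labor = 2.
Reduced cost of canvas: c₃ − yᵀa₃ = 2 − (2·2 + 2·3) = 2 − 10 = -8.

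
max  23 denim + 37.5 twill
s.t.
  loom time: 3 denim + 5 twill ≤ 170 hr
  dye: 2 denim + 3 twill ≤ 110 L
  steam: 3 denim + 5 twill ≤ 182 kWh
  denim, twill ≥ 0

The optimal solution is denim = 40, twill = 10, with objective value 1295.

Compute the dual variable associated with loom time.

Check each constraint at x*: loom time 170/170 (tight); dye 110/110 (tight); steam 170/182 (slack 12).
By complementary slackness, y = 0 for the non-binding constraint.
The binding rows give the dual system: 3·y_loom time + 2·y_dye = 23 and 5·y_loom time + 3·y_dye = 37.5.
This yields shadow prices y_loom time = 6, y_dye = 2.5.
Shadow price of loom time = 6.

6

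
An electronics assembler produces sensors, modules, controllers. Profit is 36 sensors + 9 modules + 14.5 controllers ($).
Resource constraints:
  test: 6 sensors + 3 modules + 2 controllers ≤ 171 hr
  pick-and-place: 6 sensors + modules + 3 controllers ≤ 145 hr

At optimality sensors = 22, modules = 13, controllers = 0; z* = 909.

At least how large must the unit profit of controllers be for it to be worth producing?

16.5

Both test and pick-and-place are binding at x*.
Dual feasibility on the basic columns requires 6·y_test + 6·y_pick-and-place = 36, 3·y_test + 1·y_pick-and-place = 9.
→ y_test = 1.5 and y_pick-and-place = 4.5.
controllers enters the basis when its profit ≥ yᵀa₃ = 1.5·2 + 4.5·3 = 16.5.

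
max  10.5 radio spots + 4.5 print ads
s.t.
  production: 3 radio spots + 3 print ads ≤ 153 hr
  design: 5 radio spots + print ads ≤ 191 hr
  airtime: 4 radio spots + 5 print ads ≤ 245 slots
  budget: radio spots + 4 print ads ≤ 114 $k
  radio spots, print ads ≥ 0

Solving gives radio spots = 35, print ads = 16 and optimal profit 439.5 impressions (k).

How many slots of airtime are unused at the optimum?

25

airtime used = 4·35 + 5·16 = 220; slack = 245 − 220 = 25.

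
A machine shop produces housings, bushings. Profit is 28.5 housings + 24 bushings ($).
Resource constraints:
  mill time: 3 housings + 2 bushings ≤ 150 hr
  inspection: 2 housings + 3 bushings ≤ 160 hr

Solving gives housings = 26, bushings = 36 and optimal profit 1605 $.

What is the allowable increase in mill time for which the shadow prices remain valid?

Binding constraints: mill time, inspection. The basis is B = [[3,2],[2,3]] with det 5.
Per unit increase in mill time, x* moves by d = (0.6, -0.4).
The basis stays optimal until bushings reaches 0; allowable increase = 90 hr.

90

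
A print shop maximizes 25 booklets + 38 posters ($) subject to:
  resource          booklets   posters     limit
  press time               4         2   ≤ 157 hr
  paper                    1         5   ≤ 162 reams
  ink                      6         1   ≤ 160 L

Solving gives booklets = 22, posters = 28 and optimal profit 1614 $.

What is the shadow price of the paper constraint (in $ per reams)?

7

Binding: paper and ink. Non-binding: press time (13 unused).
By complementary slackness, y = 0 for the non-binding constraint.
From A_Bᵀ y = c: 1·y_paper + 6·y_ink = 25; 5·y_paper + 1·y_ink = 38.
This yields shadow prices y_paper = 7, y_ink = 3.
Shadow price of paper = 7.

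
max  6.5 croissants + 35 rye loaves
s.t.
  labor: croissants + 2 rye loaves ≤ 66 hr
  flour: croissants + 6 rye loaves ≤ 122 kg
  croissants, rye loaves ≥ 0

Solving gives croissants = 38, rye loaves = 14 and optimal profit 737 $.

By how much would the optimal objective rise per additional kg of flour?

Check each constraint at x*: labor 66/66 (tight); flour 122/122 (tight).
Dual feasibility on the basic columns requires 1·y_labor + 1·y_flour = 6.5, 2·y_labor + 6·y_flour = 35.
→ y_labor = 1 and y_flour = 5.5.
Shadow price of flour = 5.5.

5.5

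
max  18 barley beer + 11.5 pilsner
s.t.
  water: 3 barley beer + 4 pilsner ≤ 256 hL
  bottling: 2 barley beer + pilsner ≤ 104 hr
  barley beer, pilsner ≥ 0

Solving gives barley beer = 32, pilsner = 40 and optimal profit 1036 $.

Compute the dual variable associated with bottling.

Both water and bottling are binding at x*.
The binding rows give the dual system: 3·y_water + 2·y_bottling = 18 and 4·y_water + 1·y_bottling = 11.5.
→ y_water = 1 and y_bottling = 7.5.
Shadow price of bottling = 7.5.

7.5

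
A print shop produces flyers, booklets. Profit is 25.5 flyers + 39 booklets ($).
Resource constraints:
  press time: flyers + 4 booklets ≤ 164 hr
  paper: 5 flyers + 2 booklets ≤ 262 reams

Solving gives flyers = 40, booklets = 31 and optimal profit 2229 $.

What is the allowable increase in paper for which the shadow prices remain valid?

Binding constraints: press time, paper. The basis is B = [[1,4],[5,2]] with det -18.
Per unit increase in paper, x* moves by d = (0.2222, -0.0556).
The basis stays optimal until booklets reaches 0; allowable increase = 558 reams.

558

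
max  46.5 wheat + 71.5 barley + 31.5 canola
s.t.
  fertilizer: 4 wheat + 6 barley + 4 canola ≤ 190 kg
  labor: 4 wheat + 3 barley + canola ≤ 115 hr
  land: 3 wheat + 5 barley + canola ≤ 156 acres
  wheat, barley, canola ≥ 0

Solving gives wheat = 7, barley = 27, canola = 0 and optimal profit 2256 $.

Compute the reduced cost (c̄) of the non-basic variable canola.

Check each constraint at x*: fertilizer 190/190 (tight); labor 109/115 (slack 6); land 156/156 (tight).
Since labor is not tight, its dual is 0.
The binding rows give the dual system: 4·y_fertilizer + 3·y_land = 46.5 and 6·y_fertilizer + 5·y_land = 71.5.
→ y_fertilizer = 9 and y_land = 3.5.
Reduced cost of canola: c₃ − yᵀa₃ = 31.5 − (9·4 + 3.5·1) = 31.5 − 39.5 = -8.

-8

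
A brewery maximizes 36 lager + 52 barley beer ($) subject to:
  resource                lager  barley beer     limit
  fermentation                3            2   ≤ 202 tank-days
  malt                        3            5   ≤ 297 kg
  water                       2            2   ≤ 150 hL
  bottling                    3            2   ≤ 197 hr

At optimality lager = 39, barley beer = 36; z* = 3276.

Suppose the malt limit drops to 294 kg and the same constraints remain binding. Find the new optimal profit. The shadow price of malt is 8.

3252

Δb = -3, so new z* = 3276 + (8)·(-3) = 3276 − 24 = 3252.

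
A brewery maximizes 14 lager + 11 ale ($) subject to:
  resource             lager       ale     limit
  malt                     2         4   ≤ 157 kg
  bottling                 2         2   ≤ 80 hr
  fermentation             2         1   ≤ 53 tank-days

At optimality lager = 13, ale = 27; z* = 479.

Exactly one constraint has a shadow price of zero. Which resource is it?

malt

malt: 134/157 (slack 23)
bottling: 80/80 (binding)
fermentation: 53/53 (binding)
By complementary slackness, a constraint with positive slack has shadow price 0 → malt.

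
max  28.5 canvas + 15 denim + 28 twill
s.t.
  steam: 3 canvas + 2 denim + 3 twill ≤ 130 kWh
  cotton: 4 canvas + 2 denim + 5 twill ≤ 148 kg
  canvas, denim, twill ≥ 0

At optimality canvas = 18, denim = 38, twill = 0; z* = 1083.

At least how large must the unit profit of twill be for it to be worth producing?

34.5

At the optimum: steam uses 130 of 130 (binding); cotton uses 148 of 148 (binding).
Dual feasibility on the basic columns requires 3·y_steam + 4·y_cotton = 28.5, 2·y_steam + 2·y_cotton = 15.
Solving: y_steam = 1.5, y_cotton = 6.
twill enters the basis when its profit ≥ yᵀa₃ = 1.5·3 + 6·5 = 34.5.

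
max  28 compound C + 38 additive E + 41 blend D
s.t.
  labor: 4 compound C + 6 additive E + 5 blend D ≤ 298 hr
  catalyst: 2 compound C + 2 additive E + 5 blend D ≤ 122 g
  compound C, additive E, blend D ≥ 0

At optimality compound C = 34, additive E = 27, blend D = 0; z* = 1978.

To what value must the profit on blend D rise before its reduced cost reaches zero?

45

Check each constraint at x*: labor 298/298 (tight); catalyst 122/122 (tight).
Dual feasibility on the basic columns requires 4·y_labor + 2·y_catalyst = 28, 6·y_labor + 2·y_catalyst = 38.
→ y_labor = 5 and y_catalyst = 4.
blend D enters the basis when its profit ≥ yᵀa₃ = 5·5 + 4·5 = 45.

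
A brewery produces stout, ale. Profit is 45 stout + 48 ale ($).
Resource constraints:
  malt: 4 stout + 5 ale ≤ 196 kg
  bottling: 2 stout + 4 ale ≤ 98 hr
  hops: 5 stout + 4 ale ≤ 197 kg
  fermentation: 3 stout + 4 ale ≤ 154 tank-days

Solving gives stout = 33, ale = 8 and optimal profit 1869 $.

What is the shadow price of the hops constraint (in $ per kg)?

7

Binding: bottling and hops. Non-binding: malt (24 unused), fermentation (23 unused).
Slack constraints have shadow price 0 (complementary slackness).
From A_Bᵀ y = c: 2·y_bottling + 5·y_hops = 45; 4·y_bottling + 4·y_hops = 48.
→ y_bottling = 5 and y_hops = 7.
Shadow price of hops = 7.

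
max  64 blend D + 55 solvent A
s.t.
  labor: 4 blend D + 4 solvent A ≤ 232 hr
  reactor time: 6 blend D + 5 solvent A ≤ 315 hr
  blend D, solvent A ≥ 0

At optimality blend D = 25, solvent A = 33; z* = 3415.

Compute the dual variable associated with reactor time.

9

Both labor and reactor time are binding at x*.
The binding rows give the dual system: 4·y_labor + 6·y_reactor time = 64 and 4·y_labor + 5·y_reactor time = 55.
Solving: y_labor = 2.5, y_reactor time = 9.
Shadow price of reactor time = 9.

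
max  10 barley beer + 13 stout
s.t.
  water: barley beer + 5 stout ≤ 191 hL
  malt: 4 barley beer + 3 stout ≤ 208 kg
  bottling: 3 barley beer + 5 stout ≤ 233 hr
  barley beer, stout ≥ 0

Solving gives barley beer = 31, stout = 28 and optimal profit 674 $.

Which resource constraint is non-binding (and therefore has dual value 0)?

water

water: 171/191 (slack 20)
malt: 208/208 (binding)
bottling: 233/233 (binding)
By complementary slackness, a constraint with positive slack has shadow price 0 → water.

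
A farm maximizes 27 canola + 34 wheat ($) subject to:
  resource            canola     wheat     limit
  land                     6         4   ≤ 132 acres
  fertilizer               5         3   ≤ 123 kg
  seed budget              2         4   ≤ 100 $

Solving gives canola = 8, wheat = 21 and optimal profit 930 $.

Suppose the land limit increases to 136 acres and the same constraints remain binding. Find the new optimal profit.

940

Binding: land and seed budget. Non-binding: fertilizer (20 unused).
By complementary slackness, y = 0 for the non-binding constraint.
From A_Bᵀ y = c: 6·y_land + 2·y_seed budget = 27; 4·y_land + 4·y_seed budget = 34.
→ y_land = 2.5 and y_seed budget = 6.
Δz = y_land·Δb = 2.5 × (4) = 10, so new z* = 930 + 10 = 940.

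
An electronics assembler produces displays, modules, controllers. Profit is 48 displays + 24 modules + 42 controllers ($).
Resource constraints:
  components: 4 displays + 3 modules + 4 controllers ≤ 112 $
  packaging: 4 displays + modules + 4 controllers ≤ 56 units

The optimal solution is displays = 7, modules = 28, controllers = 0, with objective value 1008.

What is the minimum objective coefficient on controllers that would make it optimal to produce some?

At the optimum: components uses 112 of 112 (binding); packaging uses 56 of 56 (binding).
The binding rows give the dual system: 4·y_components + 4·y_packaging = 48 and 3·y_components + 1·y_packaging = 24.
This yields shadow prices y_components = 6, y_packaging = 6.
controllers enters the basis when its profit ≥ yᵀa₃ = 6·4 + 6·4 = 48.

48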